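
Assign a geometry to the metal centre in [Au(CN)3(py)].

square planar

Ligand charges: each cyanide is −1; pyridine is neutral. With an overall charge of 0 the gold centre must be in the +3 oxidation state.
Au sits in group 11, so the d-electron count is 11 − 3 = 8.
Coordination number: 4.
A 5d d⁸ ion has a large crystal-field splitting; square planar leaves the high-energy d_{x²−y²} orbital empty and maximises CFSE.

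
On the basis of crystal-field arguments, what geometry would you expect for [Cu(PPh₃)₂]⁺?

Ligand charges: triphenylphosphine is neutral. With an overall charge of +1 the copper centre must be in the +1 oxidation state.
Group 11 minus oxidation state 1 gives a d¹⁰ configuration.
Coordination number: 2.
A d¹⁰ ion with only two ligands adopts a linear arrangement (sp hybridisation; no CFSE preference).

linear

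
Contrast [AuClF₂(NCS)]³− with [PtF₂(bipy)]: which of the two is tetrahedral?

[AuClF₂(NCS)]³−

For [AuClF₂(NCS)]³−: Summing ligand charges against the −3 overall charge gives an oxidation state of +1 for gold. Gold is a group-11 element; Au(I) is therefore d¹⁰. A d¹⁰ ion has no crystal-field stabilisation preference between square planar and tetrahedral, so four ligands adopt the sterically favoured tetrahedral geometry. → tetrahedral.
For [PtF₂(bipy)]: Each fluoride is −1; 2,2′-bipyridine is neutral; balancing the 0 overall charge requires Pt(II). Platinum is a group-10 element; Pt(II) is therefore d⁸. A 5d d⁸ ion has a large crystal-field splitting; square planar leaves the high-energy d_{x²−y²} orbital empty and maximises CFSE. → square planar.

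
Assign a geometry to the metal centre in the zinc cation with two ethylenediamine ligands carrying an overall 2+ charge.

tetrahedral

Ligand charges: ethylenediamine is neutral. With an overall charge of +2 the zinc centre must be in the +2 oxidation state.
Group 12 minus oxidation state 2 gives a d¹⁰ configuration.
Counting donor atoms: 2×ethylenediamine (bidentate) → 4 donors. Coordination number = 4.
A d¹⁰ ion has no crystal-field stabilisation preference between square planar and tetrahedral, so four ligands adopt the sterically favoured tetrahedral geometry.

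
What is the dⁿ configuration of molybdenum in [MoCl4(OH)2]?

d⁰

Each chloride is −1; each hydroxide is −1; balancing the 0 overall charge requires Mo(VI).
Mo sits in group 6, so the d-electron count is 6 − 6 = 0.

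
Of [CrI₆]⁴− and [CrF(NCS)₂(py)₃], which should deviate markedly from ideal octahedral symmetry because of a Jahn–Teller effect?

[CrI₆]⁴−: Ligand charges: each iodide is −1. With an overall charge of −4 the chromium centre must be in the +2 oxidation state. Group 6 minus oxidation state 2 gives a d⁴ configuration. Iodide is a weak-field ligand for a first-row metal, so the complex is high-spin. The t₂g³e_g¹ (high-spin) configuration has an unevenly filled e_g set; the Jahn–Teller theorem predicts a tetragonal distortion (typically axial elongation) to lift the degeneracy.
[CrF(NCS)₂(py)₃]: Ligand charges: each fluoride is −1; each isothiocyanate is −1; pyridine is neutral. With an overall charge of 0 the chromium centre must be in the +3 oxidation state. Group 6 minus oxidation state 3 gives a d³ configuration. The d³ configuration leaves the e_g set evenly filled (or empty) — no strong Jahn–Teller driving force.

[CrI₆]⁴−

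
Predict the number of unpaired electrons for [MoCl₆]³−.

Ligand charges: each chloride is −1. With an overall charge of −3 the molybdenum centre must be in the +3 oxidation state.
Mo sits in group 6, so the d-electron count is 6 − 3 = 3.
In an octahedral field the d³ configuration is t₂g³e_g⁰ (only one arrangement possible), giving 3 unpaired electrons.

3 unpaired electrons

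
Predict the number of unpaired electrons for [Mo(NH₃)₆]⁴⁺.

Ligand charges: ammonia is neutral. With an overall charge of +4 the molybdenum centre must be in the +4 oxidation state.
Molybdenum is a group-6 element; Mo(IV) is therefore d².
In an octahedral field the d² configuration is t₂g²e_g⁰ (only one arrangement possible), giving 2 unpaired electrons.

2 unpaired electrons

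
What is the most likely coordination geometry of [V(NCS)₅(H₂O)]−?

octahedral

Each isothiocyanate is −1; water is neutral; balancing the −1 overall charge requires V(IV).
Group 5 minus oxidation state 4 gives a d¹ configuration.
Coordination number: 6.
Six donors around a single metal centre give an octahedral coordination sphere.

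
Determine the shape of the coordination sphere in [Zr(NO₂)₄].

tetrahedral

Ligand charges: each nitro (N-bound nitrite) is −1. With an overall charge of 0 the zirconium centre must be in the +4 oxidation state.
Group 4 minus oxidation state 4 gives a d⁰ configuration.
With 4 monodentate ligands the coordination number is 4.
A d⁰ ion has no crystal-field stabilisation preference between square planar and tetrahedral, so four ligands adopt the sterically favoured tetrahedral geometry.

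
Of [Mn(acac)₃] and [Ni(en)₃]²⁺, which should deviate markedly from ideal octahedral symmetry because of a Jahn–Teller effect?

[Mn(acac)₃]

[Mn(acac)₃]: Summing ligand charges against the 0 overall charge gives an oxidation state of +3 for manganese. Manganese is a group-7 element; Mn(III) is therefore d⁴. Acetylacetonate is a weak-field ligand for a first-row metal, so the complex is high-spin. The t₂g³e_g¹ (high-spin) configuration has an unevenly filled e_g set; the Jahn–Teller theorem predicts a tetragonal distortion (typically axial elongation) to lift the degeneracy.
[Ni(en)₃]²⁺: Summing ligand charges against the +2 overall charge gives an oxidation state of +2 for nickel. Ni sits in group 10, so the d-electron count is 10 − 2 = 8. The d⁸ configuration leaves the e_g set evenly filled (or empty) — no strong Jahn–Teller driving force.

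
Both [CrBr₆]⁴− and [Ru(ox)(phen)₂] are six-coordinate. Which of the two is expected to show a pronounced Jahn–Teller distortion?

[CrBr₆]⁴−

[CrBr₆]⁴−: Each bromide is −1; balancing the −4 overall charge requires Cr(II). Cr sits in group 6, so the d-electron count is 6 − 2 = 4. Bromide is a weak-field ligand for a first-row metal, so the complex is high-spin. The t₂g³e_g¹ (high-spin) configuration has an unevenly filled e_g set; the Jahn–Teller theorem predicts a tetragonal distortion (typically axial elongation) to lift the degeneracy.
[Ru(ox)(phen)₂]: Summing ligand charges against the 0 overall charge gives an oxidation state of +2 for ruthenium. Ru sits in group 8, so the d-electron count is 8 − 2 = 6. A 4d ion has a large Δₒ and is invariably low-spin. The d⁶ configuration leaves the e_g set evenly filled (or empty) — no strong Jahn–Teller driving force.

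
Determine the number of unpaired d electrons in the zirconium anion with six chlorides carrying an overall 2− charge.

0

Each chloride is −1; balancing the −2 overall charge requires Zr(IV).
Zr sits in group 4, so the d-electron count is 4 − 4 = 0.
In an octahedral field the d⁰ configuration is t₂g⁰e_g⁰, giving 0 unpaired electrons.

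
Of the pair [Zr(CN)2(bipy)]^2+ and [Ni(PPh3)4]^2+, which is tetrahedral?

For [Zr(CN)2(bipy)]^2+: Summing ligand charges against the +2 overall charge gives an oxidation state of +4 for zirconium. Group 4 minus oxidation state 4 gives a d⁰ configuration. A d⁰ ion has no crystal-field stabilisation preference between square planar and tetrahedral, so four ligands adopt the sterically favoured tetrahedral geometry. → tetrahedral.
For [Ni(PPh3)4]^2+: Summing ligand charges against the +2 overall charge gives an oxidation state of +2 for nickel. Nickel is a group-10 element; Ni(II) is therefore d⁸. Triphenylphosphine is a strong-field ligand (high in the spectrochemical series). A 3d d⁸ ion with strong-field ligands gains enough CFSE to favour square planar over tetrahedral. → square planar.

[Zr(CN)2(bipy)]^2+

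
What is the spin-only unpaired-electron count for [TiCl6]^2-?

Summing ligand charges against the −2 overall charge gives an oxidation state of +4 for titanium.
Titanium is a group-4 element; Ti(IV) is therefore d⁰.
In an octahedral field the d⁰ configuration is t₂g⁰e_g⁰, giving 0 unpaired electrons.

0 unpaired electrons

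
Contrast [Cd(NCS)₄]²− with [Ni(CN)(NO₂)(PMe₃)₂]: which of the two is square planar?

For [Cd(NCS)₄]²−: Each isothiocyanate is −1; balancing the −2 overall charge requires Cd(II). Cadmium is a group-12 element; Cd(II) is therefore d¹⁰. A d¹⁰ ion has no crystal-field stabilisation preference between square planar and tetrahedral, so four ligands adopt the sterically favoured tetrahedral geometry. → tetrahedral.
For [Ni(CN)(NO₂)(PMe₃)₂]: Each cyanide is −1; each nitro (N-bound nitrite) is −1; trimethylphosphine is neutral; balancing the 0 overall charge requires Ni(II). Nickel is a group-10 element; Ni(II) is therefore d⁸. Cyanide, nitro (N-bound nitrite), and trimethylphosphine are strong-field ligands (high in the spectrochemical series). A 3d d⁸ ion with strong-field ligands gains enough CFSE to favour square planar over tetrahedral. → square planar.

[Ni(CN)(NO₂)(PMe₃)₂]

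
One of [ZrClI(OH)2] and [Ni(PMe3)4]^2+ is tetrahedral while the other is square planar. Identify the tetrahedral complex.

For [ZrClI(OH)2]: Summing ligand charges against the 0 overall charge gives an oxidation state of +4 for zirconium. Zirconium is a group-4 element; Zr(IV) is therefore d⁰. A d⁰ ion has no crystal-field stabilisation preference between square planar and tetrahedral, so four ligands adopt the sterically favoured tetrahedral geometry. → tetrahedral.
For [Ni(PMe3)4]^2+: Summing ligand charges against the +2 overall charge gives an oxidation state of +2 for nickel. Ni sits in group 10, so the d-electron count is 10 − 2 = 8. Trimethylphosphine is a strong-field ligand (high in the spectrochemical series). A 3d d⁸ ion with strong-field ligands gains enough CFSE to favour square planar over tetrahedral. → square planar.

[ZrClI(OH)2]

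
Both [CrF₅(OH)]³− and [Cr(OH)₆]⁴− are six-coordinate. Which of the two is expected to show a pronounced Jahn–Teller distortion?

[CrF₅(OH)]³−: Summing ligand charges against the −3 overall charge gives an oxidation state of +3 for chromium. Chromium is a group-6 element; Cr(III) is therefore d³. The d³ configuration leaves the e_g set evenly filled (or empty) — no strong Jahn–Teller driving force.
[Cr(OH)₆]⁴−: Summing ligand charges against the −4 overall charge gives an oxidation state of +2 for chromium. Cr sits in group 6, so the d-electron count is 6 − 2 = 4. Hydroxide is a weak-field ligand for a first-row metal, so the complex is high-spin. The t₂g³e_g¹ (high-spin) configuration has an unevenly filled e_g set; the Jahn–Teller theorem predicts a tetragonal distortion (typically axial elongation) to lift the degeneracy.

[Cr(OH)₆]⁴−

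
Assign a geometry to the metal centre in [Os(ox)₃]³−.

octahedral

Ligand charges: each oxalate is −2. With an overall charge of −3 the osmium centre must be in the +3 oxidation state.
Os sits in group 8, so the d-electron count is 8 − 3 = 5.
Counting donor atoms: 3×oxalate (bidentate) → 6 donors. Coordination number = 6.
Six donors around a single metal centre give an octahedral coordination sphere.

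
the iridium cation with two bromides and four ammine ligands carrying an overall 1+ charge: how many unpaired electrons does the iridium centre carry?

Ligand charges: each bromide is −1; ammonia is neutral. With an overall charge of +1 the iridium centre must be in the +3 oxidation state.
Group 9 minus oxidation state 3 gives a d⁶ configuration.
The spin state decides the count: a 5d ion has a large Δₒ and is invariably low-spin.
An octahedral low-spin d⁶ ion is t₂g⁶e_g⁰, giving 0 unpaired electrons.

0 unpaired electrons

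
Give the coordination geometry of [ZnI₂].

Summing ligand charges against the 0 overall charge gives an oxidation state of +2 for zinc.
Group 12 minus oxidation state 2 gives a d¹⁰ configuration.
Coordination number: 2.
A d¹⁰ ion with only two ligands adopts a linear arrangement (sp hybridisation; no CFSE preference).

linear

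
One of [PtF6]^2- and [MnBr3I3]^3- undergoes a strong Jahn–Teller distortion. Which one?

[MnBr3I3]^3-

[PtF6]^2-: Each fluoride is −1; balancing the −2 overall charge requires Pt(IV). Platinum is a group-10 element; Pt(IV) is therefore d⁶. A 5d ion has a large Δₒ and is invariably low-spin. The d⁶ configuration leaves the e_g set evenly filled (or empty) — no strong Jahn–Teller driving force.
[MnBr3I3]^3-: Summing ligand charges against the −3 overall charge gives an oxidation state of +3 for manganese. Group 7 minus oxidation state 3 gives a d⁴ configuration. Bromide and iodide are weak-field ligands for a first-row metal, so the complex is high-spin. The t₂g³e_g¹ (high-spin) configuration has an unevenly filled e_g set; the Jahn–Teller theorem predicts a tetragonal distortion (typically axial elongation) to lift the degeneracy.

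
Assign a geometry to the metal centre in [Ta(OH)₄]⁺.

Ligand charges: each hydroxide is −1. With an overall charge of +1 the tantalum centre must be in the +5 oxidation state.
Tantalum is a group-5 element; Ta(V) is therefore d⁰.
Coordination number: 4.
A d⁰ ion has no crystal-field stabilisation preference between square planar and tetrahedral, so four ligands adopt the sterically favoured tetrahedral geometry.

tetrahedral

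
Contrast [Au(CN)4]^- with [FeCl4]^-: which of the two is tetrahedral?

For [Au(CN)4]^-: Each cyanide is −1; balancing the −1 overall charge requires Au(III). Au sits in group 11, so the d-electron count is 11 − 3 = 8. A 5d d⁸ ion has a large crystal-field splitting; square planar leaves the high-energy d_{x²−y²} orbital empty and maximises CFSE. → square planar.
For [FeCl4]^-: Summing ligand charges against the −1 overall charge gives an oxidation state of +3 for iron. Group 8 minus oxidation state 3 gives a d⁵ configuration. A high-spin d⁵ ion has zero CFSE in either geometry, so four ligands adopt the sterically favoured tetrahedral geometry. → tetrahedral.

[FeCl4]^-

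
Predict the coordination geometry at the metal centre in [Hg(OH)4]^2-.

tetrahedral

Each hydroxide is −1; balancing the −2 overall charge requires Hg(II).
Mercury is a group-12 element; Hg(II) is therefore d¹⁰.
With 4 monodentate ligands the coordination number is 4.
A d¹⁰ ion has no crystal-field stabilisation preference between square planar and tetrahedral, so four ligands adopt the sterically favoured tetrahedral geometry.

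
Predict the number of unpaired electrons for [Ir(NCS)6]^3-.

0

Ligand charges: each isothiocyanate is −1. With an overall charge of −3 the iridium centre must be in the +3 oxidation state.
Iridium is a group-9 element; Ir(III) is therefore d⁶.
The spin state decides the count: a 5d ion has a large Δₒ and is invariably low-spin.
An octahedral low-spin d⁶ ion is t₂g⁶e_g⁰, giving 0 unpaired electrons.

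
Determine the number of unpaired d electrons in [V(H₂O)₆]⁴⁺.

1 unpaired electron

Ligand charges: water is neutral. With an overall charge of +4 the vanadium centre must be in the +4 oxidation state.
Vanadium is a group-5 element; V(IV) is therefore d¹.
In an octahedral field the d¹ configuration is t₂g¹e_g⁰ (only one arrangement possible), giving 1 unpaired electron.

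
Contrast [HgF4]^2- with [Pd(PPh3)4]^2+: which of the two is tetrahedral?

[HgF4]^2-

For [HgF4]^2-: Each fluoride is −1; balancing the −2 overall charge requires Hg(II). Mercury is a group-12 element; Hg(II) is therefore d¹⁰. A d¹⁰ ion has no crystal-field stabilisation preference between square planar and tetrahedral, so four ligands adopt the sterically favoured tetrahedral geometry. → tetrahedral.
For [Pd(PPh3)4]^2+: Ligand charges: triphenylphosphine is neutral. With an overall charge of +2 the palladium centre must be in the +2 oxidation state. Pd sits in group 10, so the d-electron count is 10 − 2 = 8. A 4d d⁸ ion has a large crystal-field splitting; square planar leaves the high-energy d_{x²−y²} orbital empty and maximises CFSE. → square planar.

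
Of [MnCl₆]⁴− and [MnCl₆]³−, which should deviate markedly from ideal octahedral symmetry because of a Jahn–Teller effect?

[MnCl₆]⁴−: Ligand charges: each chloride is −1. With an overall charge of −4 the manganese centre must be in the +2 oxidation state. Mn sits in group 7, so the d-electron count is 7 − 2 = 5. Chloride is a weak-field ligand for a first-row metal, so the complex is high-spin. The d⁵ configuration leaves the e_g set evenly filled (or empty) — no strong Jahn–Teller driving force.
[MnCl₆]³−: Ligand charges: each chloride is −1. With an overall charge of −3 the manganese centre must be in the +3 oxidation state. Mn sits in group 7, so the d-electron count is 7 − 3 = 4. Chloride is a weak-field ligand for a first-row metal, so the complex is high-spin. The t₂g³e_g¹ (high-spin) configuration has an unevenly filled e_g set; the Jahn–Teller theorem predicts a tetragonal distortion (typically axial elongation) to lift the degeneracy.

[MnCl₆]³−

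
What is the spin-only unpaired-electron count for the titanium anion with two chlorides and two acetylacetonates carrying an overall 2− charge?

2

Summing ligand charges against the −2 overall charge gives an oxidation state of +2 for titanium.
Titanium is a group-4 element; Ti(II) is therefore d².
Counting donor atoms: 2×chloride (monodentate) → 2 donors; 2×acetylacetonate (bidentate) → 4 donors. Coordination number = 6.
In an octahedral field the d² configuration is t₂g²e_g⁰ (only one arrangement possible), giving 2 unpaired electrons.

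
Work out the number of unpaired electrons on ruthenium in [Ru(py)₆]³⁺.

Ligand charges: pyridine is neutral. With an overall charge of +3 the ruthenium centre must be in the +3 oxidation state.
Ruthenium is a group-8 element; Ru(III) is therefore d⁵.
The spin state decides the count: a 4d ion has a large Δₒ and is invariably low-spin.
An octahedral low-spin d⁵ ion is t₂g⁵e_g⁰, giving 1 unpaired electron.

1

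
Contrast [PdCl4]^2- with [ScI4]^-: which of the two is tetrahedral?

[ScI4]^-

For [PdCl4]^2-: Summing ligand charges against the −2 overall charge gives an oxidation state of +2 for palladium. Pd sits in group 10, so the d-electron count is 10 − 2 = 8. A 4d d⁸ ion has a large crystal-field splitting; square planar leaves the high-energy d_{x²−y²} orbital empty and maximises CFSE. → square planar.
For [ScI4]^-: Summing ligand charges against the −1 overall charge gives an oxidation state of +3 for scandium. Scandium is a group-3 element; Sc(III) is therefore d⁰. A d⁰ ion has no crystal-field stabilisation preference between square planar and tetrahedral, so four ligands adopt the sterically favoured tetrahedral geometry. → tetrahedral.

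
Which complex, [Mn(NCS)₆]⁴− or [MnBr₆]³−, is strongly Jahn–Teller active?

[MnBr₆]³−

[Mn(NCS)₆]⁴−: Each isothiocyanate is −1; balancing the −4 overall charge requires Mn(II). Manganese is a group-7 element; Mn(II) is therefore d⁵. Isothiocyanate is a weak-field ligand for a first-row metal, so the complex is high-spin. The d⁵ configuration leaves the e_g set evenly filled (or empty) — no strong Jahn–Teller driving force.
[MnBr₆]³−: Each bromide is −1; balancing the −3 overall charge requires Mn(III). Group 7 minus oxidation state 3 gives a d⁴ configuration. Bromide is a weak-field ligand for a first-row metal, so the complex is high-spin. The t₂g³e_g¹ (high-spin) configuration has an unevenly filled e_g set; the Jahn–Teller theorem predicts a tetragonal distortion (typically axial elongation) to lift the degeneracy.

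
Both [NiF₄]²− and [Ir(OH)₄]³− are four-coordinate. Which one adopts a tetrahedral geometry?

For [NiF₄]²−: Ligand charges: each fluoride is −1. With an overall charge of −2 the nickel centre must be in the +2 oxidation state. Ni sits in group 10, so the d-electron count is 10 − 2 = 8. Fluoride is a weak-field ligand. With weak-field ligands the CFSE gain from square planar is small, so a 3d d⁸ ion takes the sterically preferred tetrahedral geometry. → tetrahedral.
For [Ir(OH)₄]³−: Ligand charges: each hydroxide is −1. With an overall charge of −3 the iridium centre must be in the +1 oxidation state. Ir sits in group 9, so the d-electron count is 9 − 1 = 8. A 5d d⁸ ion has a large crystal-field splitting; square planar leaves the high-energy d_{x²−y²} orbital empty and maximises CFSE. → square planar.

[NiF₄]²−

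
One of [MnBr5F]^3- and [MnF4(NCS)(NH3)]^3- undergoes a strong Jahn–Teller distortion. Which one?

[MnBr5F]^3-

[MnBr5F]^3-: Summing ligand charges against the −3 overall charge gives an oxidation state of +3 for manganese. Group 7 minus oxidation state 3 gives a d⁴ configuration. Bromide and fluoride are weak-field ligands for a first-row metal, so the complex is high-spin. The t₂g³e_g¹ (high-spin) configuration has an unevenly filled e_g set; the Jahn–Teller theorem predicts a tetragonal distortion (typically axial elongation) to lift the degeneracy.
[MnF4(NCS)(NH3)]^3-: Summing ligand charges against the −3 overall charge gives an oxidation state of +2 for manganese. Group 7 minus oxidation state 2 gives a d⁵ configuration. Fluoride and isothiocyanate are weak-field ligands for a first-row metal, so the complex is high-spin. The d⁵ configuration leaves the e_g set evenly filled (or empty) — no strong Jahn–Teller driving force.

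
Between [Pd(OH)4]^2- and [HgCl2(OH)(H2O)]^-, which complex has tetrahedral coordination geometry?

For [Pd(OH)4]^2-: Ligand charges: each hydroxide is −1. With an overall charge of −2 the palladium centre must be in the +2 oxidation state. Pd sits in group 10, so the d-electron count is 10 − 2 = 8. A 4d d⁸ ion has a large crystal-field splitting; square planar leaves the high-energy d_{x²−y²} orbital empty and maximises CFSE. → square planar.
For [HgCl2(OH)(H2O)]^-: Summing ligand charges against the −1 overall charge gives an oxidation state of +2 for mercury. Group 12 minus oxidation state 2 gives a d¹⁰ configuration. A d¹⁰ ion has no crystal-field stabilisation preference between square planar and tetrahedral, so four ligands adopt the sterically favoured tetrahedral geometry. → tetrahedral.

[HgCl2(OH)(H2O)]^-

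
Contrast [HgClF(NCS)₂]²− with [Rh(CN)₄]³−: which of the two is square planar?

For [HgClF(NCS)₂]²−: Each chloride is −1; each fluoride is −1; each isothiocyanate is −1; balancing the −2 overall charge requires Hg(II). Hg sits in group 12, so the d-electron count is 12 − 2 = 10. A d¹⁰ ion has no crystal-field stabilisation preference between square planar and tetrahedral, so four ligands adopt the sterically favoured tetrahedral geometry. → tetrahedral.
For [Rh(CN)₄]³−: Summing ligand charges against the −3 overall charge gives an oxidation state of +1 for rhodium. Rhodium is a group-9 element; Rh(I) is therefore d⁸. A 4d d⁸ ion has a large crystal-field splitting; square planar leaves the high-energy d_{x²−y²} orbital empty and maximises CFSE. → square planar.

[Rh(CN)₄]³−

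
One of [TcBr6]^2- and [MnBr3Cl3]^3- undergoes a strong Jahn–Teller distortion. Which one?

[TcBr6]^2-: Each bromide is −1; balancing the −2 overall charge requires Tc(IV). Tc sits in group 7, so the d-electron count is 7 − 4 = 3. The d³ configuration leaves the e_g set evenly filled (or empty) — no strong Jahn–Teller driving force.
[MnBr3Cl3]^3-: Summing ligand charges against the −3 overall charge gives an oxidation state of +3 for manganese. Group 7 minus oxidation state 3 gives a d⁴ configuration. Bromide and chloride are weak-field ligands for a first-row metal, so the complex is high-spin. The t₂g³e_g¹ (high-spin) configuration has an unevenly filled e_g set; the Jahn–Teller theorem predicts a tetragonal distortion (typically axial elongation) to lift the degeneracy.

[MnBr3Cl3]^3-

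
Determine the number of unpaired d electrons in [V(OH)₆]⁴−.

Each hydroxide is −1; balancing the −4 overall charge requires V(II).
Vanadium is a group-5 element; V(II) is therefore d³.
In an octahedral field the d³ configuration is t₂g³e_g⁰ (only one arrangement possible), giving 3 unpaired electrons.

3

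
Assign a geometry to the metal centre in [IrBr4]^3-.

square planar

Summing ligand charges against the −3 overall charge gives an oxidation state of +1 for iridium.
Iridium is a group-9 element; Ir(I) is therefore d⁸.
With 4 monodentate ligands the coordination number is 4.
A 5d d⁸ ion has a large crystal-field splitting; square planar leaves the high-energy d_{x²−y²} orbital empty and maximises CFSE.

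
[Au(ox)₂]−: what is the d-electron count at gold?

Ligand charges: each oxalate is −2. With an overall charge of −1 the gold centre must be in the +3 oxidation state.
Group 11 minus oxidation state 3 gives a d⁸ configuration.

d⁸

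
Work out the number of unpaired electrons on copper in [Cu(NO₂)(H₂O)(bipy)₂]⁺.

1 unpaired electron

Ligand charges: each nitro (N-bound nitrite) is −1; water is neutral; 2,2′-bipyridine is neutral. With an overall charge of +1 the copper centre must be in the +2 oxidation state.
Copper is a group-11 element; Cu(II) is therefore d⁹.
Counting donor atoms: 1×nitro (N-bound nitrite) (monodentate) → 1 donor; 1×water (monodentate) → 1 donor; 2×2,2′-bipyridine (bidentate) → 4 donors. Coordination number = 6.
In an octahedral field the d⁹ configuration is t₂g⁶e_g³ (only one arrangement possible), giving 1 unpaired electron.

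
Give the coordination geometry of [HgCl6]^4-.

octahedral

Each chloride is −1; balancing the −4 overall charge requires Hg(II).
Hg sits in group 12, so the d-electron count is 12 − 2 = 10.
With 6 monodentate ligands the coordination number is 6.
Six donors around a single metal centre give an octahedral coordination sphere.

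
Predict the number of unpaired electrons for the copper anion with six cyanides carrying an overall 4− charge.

1 unpaired electron

Each cyanide is −1; balancing the −4 overall charge requires Cu(II).
Copper is a group-11 element; Cu(II) is therefore d⁹.
In an octahedral field the d⁹ configuration is t₂g⁶e_g³ (only one arrangement possible), giving 1 unpaired electron.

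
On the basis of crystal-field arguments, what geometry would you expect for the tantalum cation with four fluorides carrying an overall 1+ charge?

tetrahedral

Each fluoride is −1; balancing the +1 overall charge requires Ta(V).
Group 5 minus oxidation state 5 gives a d⁰ configuration.
Coordination number: 4.
A d⁰ ion has no crystal-field stabilisation preference between square planar and tetrahedral, so four ligands adopt the sterically favoured tetrahedral geometry.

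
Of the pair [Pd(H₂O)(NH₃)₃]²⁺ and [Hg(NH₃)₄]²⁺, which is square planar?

For [Pd(H₂O)(NH₃)₃]²⁺: Ligand charges: water is neutral; ammonia is neutral. With an overall charge of +2 the palladium centre must be in the +2 oxidation state. Palladium is a group-10 element; Pd(II) is therefore d⁸. A 4d d⁸ ion has a large crystal-field splitting; square planar leaves the high-energy d_{x²−y²} orbital empty and maximises CFSE. → square planar.
For [Hg(NH₃)₄]²⁺: Summing ligand charges against the +2 overall charge gives an oxidation state of +2 for mercury. Hg sits in group 12, so the d-electron count is 12 − 2 = 10. A d¹⁰ ion has no crystal-field stabilisation preference between square planar and tetrahedral, so four ligands adopt the sterically favoured tetrahedral geometry. → tetrahedral.

[Pd(H₂O)(NH₃)₃]²⁺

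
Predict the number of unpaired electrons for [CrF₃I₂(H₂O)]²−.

Ligand charges: each fluoride is −1; each iodide is −1; water is neutral. With an overall charge of −2 the chromium centre must be in the +3 oxidation state.
Chromium is a group-6 element; Cr(III) is therefore d³.
In an octahedral field the d³ configuration is t₂g³e_g⁰ (only one arrangement possible), giving 3 unpaired electrons.

3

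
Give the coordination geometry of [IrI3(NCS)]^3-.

Summing ligand charges against the −3 overall charge gives an oxidation state of +1 for iridium.
Iridium is a group-9 element; Ir(I) is therefore d⁸.
Coordination number: 4.
A 5d d⁸ ion has a large crystal-field splitting; square planar leaves the high-energy d_{x²−y²} orbital empty and maximises CFSE.

square planar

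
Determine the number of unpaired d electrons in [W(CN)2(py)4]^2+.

2

Summing ligand charges against the +2 overall charge gives an oxidation state of +4 for tungsten.
Tungsten is a group-6 element; W(IV) is therefore d².
In an octahedral field the d² configuration is t₂g²e_g⁰ (only one arrangement possible), giving 2 unpaired electrons.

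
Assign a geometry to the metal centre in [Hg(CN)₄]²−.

Summing ligand charges against the −2 overall charge gives an oxidation state of +2 for mercury.
Group 12 minus oxidation state 2 gives a d¹⁰ configuration.
Coordination number: 4.
A d¹⁰ ion has no crystal-field stabilisation preference between square planar and tetrahedral, so four ligands adopt the sterically favoured tetrahedral geometry.

tetrahedral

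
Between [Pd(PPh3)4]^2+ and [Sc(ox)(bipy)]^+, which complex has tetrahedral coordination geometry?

[Sc(ox)(bipy)]^+

For [Pd(PPh3)4]^2+: Triphenylphosphine is neutral; balancing the +2 overall charge requires Pd(II). Group 10 minus oxidation state 2 gives a d⁸ configuration. A 4d d⁸ ion has a large crystal-field splitting; square planar leaves the high-energy d_{x²−y²} orbital empty and maximises CFSE. → square planar.
For [Sc(ox)(bipy)]^+: Each oxalate is −2; 2,2′-bipyridine is neutral; balancing the +1 overall charge requires Sc(III). Scandium is a group-3 element; Sc(III) is therefore d⁰. A d⁰ ion has no crystal-field stabilisation preference between square planar and tetrahedral, so four ligands adopt the sterically favoured tetrahedral geometry. → tetrahedral.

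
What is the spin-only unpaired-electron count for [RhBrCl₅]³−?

0 unpaired electrons

Ligand charges: each bromide is −1; each chloride is −1. With an overall charge of −3 the rhodium centre must be in the +3 oxidation state.
Rh sits in group 9, so the d-electron count is 9 − 3 = 6.
The spin state decides the count: a 4d ion has a large Δₒ and is invariably low-spin.
An octahedral low-spin d⁶ ion is t₂g⁶e_g⁰, giving 0 unpaired electrons.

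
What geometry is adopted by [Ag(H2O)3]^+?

trigonal planar

Summing ligand charges against the +1 overall charge gives an oxidation state of +1 for silver.
Ag sits in group 11, so the d-electron count is 11 − 1 = 10.
With 3 monodentate ligands the coordination number is 3.
Three ligands around a d¹⁰ centre minimise repulsion in a trigonal-planar arrangement.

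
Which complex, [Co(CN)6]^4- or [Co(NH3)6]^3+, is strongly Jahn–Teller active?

[Co(CN)6]^4-

[Co(CN)6]^4-: Each cyanide is −1; balancing the −4 overall charge requires Co(II). Group 9 minus oxidation state 2 gives a d⁷ configuration. Cyanide is a strong-field ligand (high in the spectrochemical series) for a first-row metal, so the complex is low-spin. The t₂g⁶e_g¹ (low-spin) configuration has an unevenly filled e_g set; the Jahn–Teller theorem predicts a tetragonal distortion (typically axial elongation) to lift the degeneracy.
[Co(NH3)6]^3+: Summing ligand charges against the +3 overall charge gives an oxidation state of +3 for cobalt. Co sits in group 9, so the d-electron count is 9 − 3 = 6. Co(III) has an exceptionally large octahedral splitting and is low-spin with essentially every ligand except fluoride. The d⁶ configuration leaves the e_g set evenly filled (or empty) — no strong Jahn–Teller driving force.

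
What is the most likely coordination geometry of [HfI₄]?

tetrahedral

Summing ligand charges against the 0 overall charge gives an oxidation state of +4 for hafnium.
Hafnium is a group-4 element; Hf(IV) is therefore d⁰.
With 4 monodentate ligands the coordination number is 4.
A d⁰ ion has no crystal-field stabilisation preference between square planar and tetrahedral, so four ligands adopt the sterically favoured tetrahedral geometry.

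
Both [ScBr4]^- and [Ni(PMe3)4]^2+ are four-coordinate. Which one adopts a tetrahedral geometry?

For [ScBr4]^-: Summing ligand charges against the −1 overall charge gives an oxidation state of +3 for scandium. Group 3 minus oxidation state 3 gives a d⁰ configuration. A d⁰ ion has no crystal-field stabilisation preference between square planar and tetrahedral, so four ligands adopt the sterically favoured tetrahedral geometry. → tetrahedral.
For [Ni(PMe3)4]^2+: Trimethylphosphine is neutral; balancing the +2 overall charge requires Ni(II). Nickel is a group-10 element; Ni(II) is therefore d⁸. Trimethylphosphine is a strong-field ligand (high in the spectrochemical series). A 3d d⁸ ion with strong-field ligands gains enough CFSE to favour square planar over tetrahedral. → square planar.

[ScBr4]^-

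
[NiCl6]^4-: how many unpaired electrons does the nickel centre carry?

Ligand charges: each chloride is −1. With an overall charge of −4 the nickel centre must be in the +2 oxidation state.
Ni sits in group 10, so the d-electron count is 10 − 2 = 8.
In an octahedral field the d⁸ configuration is t₂g⁶e_g² (only one arrangement possible), giving 2 unpaired electrons.

2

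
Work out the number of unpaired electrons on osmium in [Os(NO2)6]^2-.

2 unpaired electrons

Summing ligand charges against the −2 overall charge gives an oxidation state of +4 for osmium.
Group 8 minus oxidation state 4 gives a d⁴ configuration.
The spin state decides the count: a 5d ion has a large Δₒ and is invariably low-spin.
An octahedral low-spin d⁴ ion is t₂g⁴e_g⁰, giving 2 unpaired electrons.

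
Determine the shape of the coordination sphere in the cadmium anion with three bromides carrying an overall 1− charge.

trigonal planar

Ligand charges: each bromide is −1. With an overall charge of −1 the cadmium centre must be in the +2 oxidation state.
Group 12 minus oxidation state 2 gives a d¹⁰ configuration.
Coordination number: 3.
Three ligands around a d¹⁰ centre minimise repulsion in a trigonal-planar arrangement.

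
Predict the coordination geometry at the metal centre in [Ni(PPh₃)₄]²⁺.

square planar

Ligand charges: triphenylphosphine is neutral. With an overall charge of +2 the nickel centre must be in the +2 oxidation state.
Group 10 minus oxidation state 2 gives a d⁸ configuration.
With 4 monodentate ligands the coordination number is 4.
Triphenylphosphine is a strong-field ligand (high in the spectrochemical series).
A 3d d⁸ ion with strong-field ligands gains enough CFSE to favour square planar over tetrahedral.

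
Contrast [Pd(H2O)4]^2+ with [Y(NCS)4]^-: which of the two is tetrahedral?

[Y(NCS)4]^-

For [Pd(H2O)4]^2+: Summing ligand charges against the +2 overall charge gives an oxidation state of +2 for palladium. Group 10 minus oxidation state 2 gives a d⁸ configuration. A 4d d⁸ ion has a large crystal-field splitting; square planar leaves the high-energy d_{x²−y²} orbital empty and maximises CFSE. → square planar.
For [Y(NCS)4]^-: Summing ligand charges against the −1 overall charge gives an oxidation state of +3 for yttrium. Group 3 minus oxidation state 3 gives a d⁰ configuration. A d⁰ ion has no crystal-field stabilisation preference between square planar and tetrahedral, so four ligands adopt the sterically favoured tetrahedral geometry. → tetrahedral.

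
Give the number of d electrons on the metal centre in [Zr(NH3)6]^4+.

d⁰

Summing ligand charges against the +4 overall charge gives an oxidation state of +4 for zirconium.
Group 4 minus oxidation state 4 gives a d⁰ configuration.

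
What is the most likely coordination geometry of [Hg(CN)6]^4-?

Summing ligand charges against the −4 overall charge gives an oxidation state of +2 for mercury.
Mercury is a group-12 element; Hg(II) is therefore d¹⁰.
With 6 monodentate ligands the coordination number is 6.
Six donors around a single metal centre give an octahedral coordination sphere.

octahedral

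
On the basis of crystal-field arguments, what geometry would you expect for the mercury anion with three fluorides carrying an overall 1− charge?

Summing ligand charges against the −1 overall charge gives an oxidation state of +2 for mercury.
Hg sits in group 12, so the d-electron count is 12 − 2 = 10.
With 3 monodentate ligands the coordination number is 3.
Three ligands around a d¹⁰ centre minimise repulsion in a trigonal-planar arrangement.

trigonal planar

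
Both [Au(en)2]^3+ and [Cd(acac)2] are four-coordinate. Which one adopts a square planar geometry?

[Au(en)2]^3+

For [Au(en)2]^3+: Ligand charges: ethylenediamine is neutral. With an overall charge of +3 the gold centre must be in the +3 oxidation state. Gold is a group-11 element; Au(III) is therefore d⁸. A 5d d⁸ ion has a large crystal-field splitting; square planar leaves the high-energy d_{x²−y²} orbital empty and maximises CFSE. → square planar.
For [Cd(acac)2]: Ligand charges: each acetylacetonate is −1. With an overall charge of 0 the cadmium centre must be in the +2 oxidation state. Group 12 minus oxidation state 2 gives a d¹⁰ configuration. A d¹⁰ ion has no crystal-field stabilisation preference between square planar and tetrahedral, so four ligands adopt the sterically favoured tetrahedral geometry. → tetrahedral.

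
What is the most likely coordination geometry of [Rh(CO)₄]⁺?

square planar

Ligand charges: carbonyl is neutral. With an overall charge of +1 the rhodium centre must be in the +1 oxidation state.
Group 9 minus oxidation state 1 gives a d⁸ configuration.
Coordination number: 4.
A 4d d⁸ ion has a large crystal-field splitting; square planar leaves the high-energy d_{x²−y²} orbital empty and maximises CFSE.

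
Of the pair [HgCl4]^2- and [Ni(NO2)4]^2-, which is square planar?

[Ni(NO2)4]^2-

For [HgCl4]^2-: Summing ligand charges against the −2 overall charge gives an oxidation state of +2 for mercury. Mercury is a group-12 element; Hg(II) is therefore d¹⁰. A d¹⁰ ion has no crystal-field stabilisation preference between square planar and tetrahedral, so four ligands adopt the sterically favoured tetrahedral geometry. → tetrahedral.
For [Ni(NO2)4]^2-: Summing ligand charges against the −2 overall charge gives an oxidation state of +2 for nickel. Nickel is a group-10 element; Ni(II) is therefore d⁸. Nitro (N-bound nitrite) is a strong-field ligand (high in the spectrochemical series). A 3d d⁸ ion with strong-field ligands gains enough CFSE to favour square planar over tetrahedral. → square planar.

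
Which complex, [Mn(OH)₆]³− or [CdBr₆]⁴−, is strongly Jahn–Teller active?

[Mn(OH)₆]³−: Ligand charges: each hydroxide is −1. With an overall charge of −3 the manganese centre must be in the +3 oxidation state. Group 7 minus oxidation state 3 gives a d⁴ configuration. Hydroxide is a weak-field ligand for a first-row metal, so the complex is high-spin. The t₂g³e_g¹ (high-spin) configuration has an unevenly filled e_g set; the Jahn–Teller theorem predicts a tetragonal distortion (typically axial elongation) to lift the degeneracy.
[CdBr₆]⁴−: Each bromide is −1; balancing the −4 overall charge requires Cd(II). Group 12 minus oxidation state 2 gives a d¹⁰ configuration. The d¹⁰ configuration leaves the e_g set evenly filled (or empty) — no strong Jahn–Teller driving force.

[Mn(OH)₆]³−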